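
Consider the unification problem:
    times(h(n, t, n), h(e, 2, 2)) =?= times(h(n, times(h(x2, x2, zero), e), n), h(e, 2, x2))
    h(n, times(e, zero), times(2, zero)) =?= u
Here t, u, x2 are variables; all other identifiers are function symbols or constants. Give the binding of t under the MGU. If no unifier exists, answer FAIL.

times(h(2, 2, zero), e)

Decompose times/2: h(n, t, n) =?= h(n, times(h(x2, x2, zero), e), n),  h(e, 2, 2) =?= h(e, 2, x2).
Decompose h/3: n =?= n,  t =?= times(h(x2, x2, zero), e),  n =?= n.
Delete trivial equation n =?= n.
Bind t := times(h(x2, x2, zero), e); no other remaining equation mentions t.
Delete trivial equation n =?= n.
Decompose h/3: e =?= e,  2 =?= 2,  2 =?= x2.
Delete trivial equation e =?= e.
Delete trivial equation 2 =?= 2.
Bind x2 := 2; no other remaining equation mentions x2. Substituting into the earlier binding gives t := times(h(2, 2, zero), e).
Bind u := h(n, times(e, zero), times(2, zero)).
MGU = { t ↦ times(h(2, 2, zero), e), x2 ↦ 2, u ↦ h(n, times(e, zero), times(2, zero)) }, so t ↦ times(h(2, 2, zero), e).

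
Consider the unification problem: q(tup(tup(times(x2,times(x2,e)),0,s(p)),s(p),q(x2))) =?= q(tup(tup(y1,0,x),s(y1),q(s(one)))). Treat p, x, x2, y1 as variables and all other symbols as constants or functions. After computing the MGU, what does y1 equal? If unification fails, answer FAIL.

Decompose q/1: tup(tup(times(x2,times(x2,e)),0,s(p)),s(p),q(x2)) =?= tup(tup(y1,0,x),s(y1),q(s(one))).
Decompose tup/3: tup(times(x2,times(x2,e)),0,s(p)) =?= tup(y1,0,x),  s(p) =?= s(y1),  q(x2) =?= q(s(one)).
Decompose tup/3: times(x2,times(x2,e)) =?= y1,  0 =?= 0,  s(p) =?= x.
Bind y1 := times(x2,times(x2,e)); substituting into the one remaining equation that mentions y1 gives: s(p) =?= s(times(x2,times(x2,e))).
Delete trivial equation 0 =?= 0.
Bind x := s(p); no other remaining equation mentions x.
Decompose s/1: p =?= times(x2,times(x2,e)).
Bind p := times(x2,times(x2,e)); no other remaining equation mentions p. Substituting into the earlier binding gives x := s(times(x2,times(x2,e))).
Decompose q/1: x2 =?= s(one).
Bind x2 := s(one). Substituting into the earlier bindings gives y1 := times(s(one),times(s(one),e)), x := s(times(s(one),times(s(one),e))), p := times(s(one),times(s(one),e)).
MGU = { y1 := times(s(one),times(s(one),e)), x := s(times(s(one),times(s(one),e))), p := times(s(one),times(s(one),e)), x2 := s(one) }, so y1 := times(s(one),times(s(one),e)).

times(s(one),times(s(one),e))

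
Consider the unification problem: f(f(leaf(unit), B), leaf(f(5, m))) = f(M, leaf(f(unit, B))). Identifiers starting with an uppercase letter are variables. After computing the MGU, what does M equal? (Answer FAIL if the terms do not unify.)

FAIL

Decompose f/2: f(leaf(unit), B) = M,  leaf(f(5, m)) = leaf(f(unit, B)).
Bind M := f(leaf(unit), B); no other remaining equation mentions M.
Decompose leaf/1: f(5, m) = f(unit, B).
Decompose f/2: 5 = unit,  m = B.
Clash: constants 5 and unit differ; no unifier exists.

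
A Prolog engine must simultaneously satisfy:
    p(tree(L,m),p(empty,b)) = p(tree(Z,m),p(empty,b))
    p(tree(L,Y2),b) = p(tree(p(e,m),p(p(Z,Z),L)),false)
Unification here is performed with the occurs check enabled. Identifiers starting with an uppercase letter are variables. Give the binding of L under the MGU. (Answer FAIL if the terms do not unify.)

Decompose p/2: tree(L,m) = tree(Z,m),  p(empty,b) = p(empty,b).
Decompose tree/2: L = Z,  m = m.
Bind L := Z; substituting into the one remaining equation that mentions L gives: p(tree(Z,Y2),b) = p(tree(p(e,m),p(p(Z,Z),Z)),false).
Delete trivial equation m = m.
Delete trivial equation p(empty,b) = p(empty,b).
Decompose p/2: tree(Z,Y2) = tree(p(e,m),p(p(Z,Z),Z)),  b = false.
Decompose tree/2: Z = p(e,m),  Y2 = p(p(Z,Z),Z).
Bind Z := p(e,m); substituting into the one remaining equation that mentions Z gives: Y2 = p(p(p(e,m),p(e,m)),p(e,m)). Substituting into the earlier binding gives L := p(e,m).
Bind Y2 := p(p(p(e,m),p(e,m)),p(e,m)); no other remaining equation mentions Y2.
Clash: constants b and false differ; no unifier exists.

FAIL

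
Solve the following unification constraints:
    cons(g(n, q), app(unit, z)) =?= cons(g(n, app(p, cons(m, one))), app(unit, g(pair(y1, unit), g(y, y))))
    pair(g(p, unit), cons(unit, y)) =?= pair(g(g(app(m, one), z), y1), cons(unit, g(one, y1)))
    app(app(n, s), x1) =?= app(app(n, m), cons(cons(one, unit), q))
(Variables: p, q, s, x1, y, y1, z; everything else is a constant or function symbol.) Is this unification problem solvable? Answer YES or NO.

Decompose cons/2: g(n, q) =?= g(n, app(p, cons(m, one))),  app(unit, z) =?= app(unit, g(pair(y1, unit), g(y, y))).
Decompose g/2: n =?= n,  q =?= app(p, cons(m, one)).
Delete trivial equation n =?= n.
Bind q := app(p, cons(m, one)); substituting into the one remaining equation that mentions q gives: app(app(n, s), x1) =?= app(app(n, m), cons(cons(one, unit), app(p, cons(m, one)))).
Decompose app/2: unit =?= unit,  z =?= g(pair(y1, unit), g(y, y)).
Delete trivial equation unit =?= unit.
Bind z := g(pair(y1, unit), g(y, y)); substituting into the one remaining equation that mentions z gives: pair(g(p, unit), cons(unit, y)) =?= pair(g(g(app(m, one), g(pair(y1, unit), g(y, y))), y1), cons(unit, g(one, y1))).
Decompose pair/2: g(p, unit) =?= g(g(app(m, one), g(pair(y1, unit), g(y, y))), y1),  cons(unit, y) =?= cons(unit, g(one, y1)).
Decompose g/2: p =?= g(app(m, one), g(pair(y1, unit), g(y, y))),  unit =?= y1.
Bind p := g(app(m, one), g(pair(y1, unit), g(y, y))); substituting into the one remaining equation that mentions p gives: app(app(n, s), x1) =?= app(app(n, m), cons(cons(one, unit), app(g(app(m, one), g(pair(y1, unit), g(y, y))), cons(m, one)))). Substituting into the earlier binding gives q := app(g(app(m, one), g(pair(y1, unit), g(y, y))), cons(m, one)).
Bind y1 := unit; substituting into the remaining equations gives: cons(unit, y) =?= cons(unit, g(one, unit)),  app(app(n, s), x1) =?= app(app(n, m), cons(cons(one, unit), app(g(app(m, one), g(pair(unit, unit), g(y, y))), cons(m, one)))). Substituting into the earlier bindings gives q := app(g(app(m, one), g(pair(unit, unit), g(y, y))), cons(m, one)), z := g(pair(unit, unit), g(y, y)), p := g(app(m, one), g(pair(unit, unit), g(y, y))).
Decompose cons/2: unit =?= unit,  y =?= g(one, unit).
Delete trivial equation unit =?= unit.
Bind y := g(one, unit); substituting into the remaining equation gives: app(app(n, s), x1) =?= app(app(n, m), cons(cons(one, unit), app(g(app(m, one), g(pair(unit, unit), g(g(one, unit), g(one, unit)))), cons(m, one)))). Substituting into the earlier bindings gives q := app(g(app(m, one), g(pair(unit, unit), g(g(one, unit), g(one, unit)))), cons(m, one)), z := g(pair(unit, unit), g(g(one, unit), g(one, unit))), p := g(app(m, one), g(pair(unit, unit), g(g(one, unit), g(one, unit)))).
Decompose app/2: app(n, s) =?= app(n, m),  x1 =?= cons(cons(one, unit), app(g(app(m, one), g(pair(unit, unit), g(g(one, unit), g(one, unit)))), cons(m, one))).
Decompose app/2: n =?= n,  s =?= m.
Delete trivial equation n =?= n.
Bind s := m; no other remaining equation mentions s.
Bind x1 := cons(cons(one, unit), app(g(app(m, one), g(pair(unit, unit), g(g(one, unit), g(one, unit)))), cons(m, one))).
No equations remain and no clash or occurs-check failure arose, so a unifier exists.

YES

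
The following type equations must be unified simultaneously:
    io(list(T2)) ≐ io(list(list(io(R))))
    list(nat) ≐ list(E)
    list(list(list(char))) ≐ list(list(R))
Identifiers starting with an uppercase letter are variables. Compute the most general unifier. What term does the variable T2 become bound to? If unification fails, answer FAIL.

Decompose io/1: list(T2) ≐ list(list(io(R))).
Decompose list/1: T2 ≐ list(io(R)).
Bind T2 := list(io(R)); no other remaining equation mentions T2.
Decompose list/1: nat ≐ E.
Bind E := nat; no other remaining equation mentions E.
Decompose list/1: list(list(char)) ≐ list(R).
Decompose list/1: list(char) ≐ R.
Bind R := list(char). Substituting into the earlier binding gives T2 := list(io(list(char))).
MGU = { T2 := list(io(list(char))), E := nat, R := list(char) }, so T2 := list(io(list(char))).

list(io(list(char)))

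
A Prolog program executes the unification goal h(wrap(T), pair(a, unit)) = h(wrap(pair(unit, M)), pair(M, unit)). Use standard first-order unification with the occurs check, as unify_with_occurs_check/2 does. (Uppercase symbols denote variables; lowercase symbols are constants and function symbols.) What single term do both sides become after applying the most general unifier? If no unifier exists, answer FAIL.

Decompose h/2: wrap(T) = wrap(pair(unit, M)),  pair(a, unit) = pair(M, unit).
Decompose wrap/1: T = pair(unit, M).
Bind T := pair(unit, M); no other remaining equation mentions T.
Decompose pair/2: a = M,  unit = unit.
Bind M := a; no other remaining equation mentions M. Substituting into the earlier binding gives T := pair(unit, a).
Delete trivial equation unit = unit.
Applying the MGU to either side gives h(wrap(pair(unit, a)), pair(a, unit)).

h(wrap(pair(unit, a)), pair(a, unit))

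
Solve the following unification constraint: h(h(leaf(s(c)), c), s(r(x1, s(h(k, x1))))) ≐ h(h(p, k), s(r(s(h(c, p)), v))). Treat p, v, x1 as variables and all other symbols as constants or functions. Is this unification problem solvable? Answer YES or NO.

NO

Decompose h/2: h(leaf(s(c)), c) ≐ h(p, k),  s(r(x1, s(h(k, x1)))) ≐ s(r(s(h(c, p)), v)).
Decompose h/2: leaf(s(c)) ≐ p,  c ≐ k.
Bind p := leaf(s(c)); substituting into the one remaining equation that mentions p gives: s(r(x1, s(h(k, x1)))) ≐ s(r(s(h(c, leaf(s(c)))), v)).
Clash: constants c and k differ; no unifier exists.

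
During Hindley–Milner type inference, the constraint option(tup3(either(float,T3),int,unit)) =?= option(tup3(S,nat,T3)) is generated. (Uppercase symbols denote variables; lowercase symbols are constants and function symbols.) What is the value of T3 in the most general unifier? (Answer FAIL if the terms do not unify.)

FAIL

Decompose option/1: tup3(either(float,T3),int,unit) =?= tup3(S,nat,T3).
Decompose tup3/3: either(float,T3) =?= S,  int =?= nat,  unit =?= T3.
Bind S := either(float,T3); no other remaining equation mentions S.
Clash: constants int and nat differ; no unifier exists.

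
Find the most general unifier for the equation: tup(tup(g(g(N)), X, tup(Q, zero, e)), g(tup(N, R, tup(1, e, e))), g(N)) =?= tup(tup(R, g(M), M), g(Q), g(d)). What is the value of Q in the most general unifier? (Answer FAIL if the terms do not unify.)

tup(d, g(g(d)), tup(1, e, e))

Decompose tup/3: tup(g(g(N)), X, tup(Q, zero, e)) =?= tup(R, g(M), M),  g(tup(N, R, tup(1, e, e))) =?= g(Q),  g(N) =?= g(d).
Decompose tup/3: g(g(N)) =?= R,  X =?= g(M),  tup(Q, zero, e) =?= M.
Bind R := g(g(N)); substituting into the one remaining equation that mentions R gives: g(tup(N, g(g(N)), tup(1, e, e))) =?= g(Q).
Bind X := g(M); no other remaining equation mentions X.
Bind M := tup(Q, zero, e); no other remaining equation mentions M. Substituting into the earlier binding gives X := g(tup(Q, zero, e)).
Decompose g/1: tup(N, g(g(N)), tup(1, e, e)) =?= Q.
Bind Q := tup(N, g(g(N)), tup(1, e, e)); no other remaining equation mentions Q. Substituting into the earlier bindings gives X := g(tup(tup(N, g(g(N)), tup(1, e, e)), zero, e)), M := tup(tup(N, g(g(N)), tup(1, e, e)), zero, e).
Decompose g/1: N =?= d.
Bind N := d. Substituting into the earlier bindings gives R := g(g(d)), X := g(tup(tup(d, g(g(d)), tup(1, e, e)), zero, e)), M := tup(tup(d, g(g(d)), tup(1, e, e)), zero, e), Q := tup(d, g(g(d)), tup(1, e, e)).
MGU = { R := g(g(d)), X := g(tup(tup(d, g(g(d)), tup(1, e, e)), zero, e)), M := tup(tup(d, g(g(d)), tup(1, e, e)), zero, e), Q := tup(d, g(g(d)), tup(1, e, e)), N := d }, so Q := tup(d, g(g(d)), tup(1, e, e)).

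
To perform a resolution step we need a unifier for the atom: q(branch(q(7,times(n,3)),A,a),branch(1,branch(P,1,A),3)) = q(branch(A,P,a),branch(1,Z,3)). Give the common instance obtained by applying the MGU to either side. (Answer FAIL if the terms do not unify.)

Decompose q/2: branch(q(7,times(n,3)),A,a) = branch(A,P,a),  branch(1,branch(P,1,A),3) = branch(1,Z,3).
Decompose branch/3: q(7,times(n,3)) = A,  A = P,  a = a.
Bind A := q(7,times(n,3)); substituting into the 2 remaining equations that mention A gives: q(7,times(n,3)) = P,  branch(1,branch(P,1,q(7,times(n,3))),3) = branch(1,Z,3).
Bind P := q(7,times(n,3)); substituting into the one remaining equation that mentions P gives: branch(1,branch(q(7,times(n,3)),1,q(7,times(n,3))),3) = branch(1,Z,3).
Delete trivial equation a = a.
Decompose branch/3: 1 = 1,  branch(q(7,times(n,3)),1,q(7,times(n,3))) = Z,  3 = 3.
Delete trivial equation 1 = 1.
Bind Z := branch(q(7,times(n,3)),1,q(7,times(n,3))); no other remaining equation mentions Z.
Delete trivial equation 3 = 3.
Applying the MGU to either side gives q(branch(q(7,times(n,3)),q(7,times(n,3)),a),branch(1,branch(q(7,times(n,3)),1,q(7,times(n,3))),3)).

q(branch(q(7,times(n,3)),q(7,times(n,3)),a),branch(1,branch(q(7,times(n,3)),1,q(7,times(n,3))),3))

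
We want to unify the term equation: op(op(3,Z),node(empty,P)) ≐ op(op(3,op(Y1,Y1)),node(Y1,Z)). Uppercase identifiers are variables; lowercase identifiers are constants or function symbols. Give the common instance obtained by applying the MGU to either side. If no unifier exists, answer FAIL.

Decompose op/2: op(3,Z) ≐ op(3,op(Y1,Y1)),  node(empty,P) ≐ node(Y1,Z).
Decompose op/2: 3 ≐ 3,  Z ≐ op(Y1,Y1).
Delete trivial equation 3 ≐ 3.
Bind Z := op(Y1,Y1); substituting into the remaining equation gives: node(empty,P) ≐ node(Y1,op(Y1,Y1)).
Decompose node/2: empty ≐ Y1,  P ≐ op(Y1,Y1).
Bind Y1 := empty; substituting into the remaining equation gives: P ≐ op(empty,empty). Substituting into the earlier binding gives Z := op(empty,empty).
Bind P := op(empty,empty).
Applying the MGU to either side gives op(op(3,op(empty,empty)),node(empty,op(empty,empty))).

op(op(3,op(empty,empty)),node(empty,op(empty,empty)))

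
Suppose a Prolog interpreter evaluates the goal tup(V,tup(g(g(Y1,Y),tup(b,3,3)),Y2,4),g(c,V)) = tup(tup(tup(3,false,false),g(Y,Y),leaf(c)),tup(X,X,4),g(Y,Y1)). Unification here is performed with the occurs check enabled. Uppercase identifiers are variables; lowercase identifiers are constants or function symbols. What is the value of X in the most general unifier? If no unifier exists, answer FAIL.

g(g(tup(tup(3,false,false),g(c,c),leaf(c)),c),tup(b,3,3))

Decompose tup/3: V = tup(tup(3,false,false),g(Y,Y),leaf(c)),  tup(g(g(Y1,Y),tup(b,3,3)),Y2,4) = tup(X,X,4),  g(c,V) = g(Y,Y1).
Bind V := tup(tup(3,false,false),g(Y,Y),leaf(c)); substituting into the one remaining equation that mentions V gives: g(c,tup(tup(3,false,false),g(Y,Y),leaf(c))) = g(Y,Y1).
Decompose tup/3: g(g(Y1,Y),tup(b,3,3)) = X,  Y2 = X,  4 = 4.
Bind X := g(g(Y1,Y),tup(b,3,3)); substituting into the one remaining equation that mentions X gives: Y2 = g(g(Y1,Y),tup(b,3,3)).
Bind Y2 := g(g(Y1,Y),tup(b,3,3)); no other remaining equation mentions Y2.
Delete trivial equation 4 = 4.
Decompose g/2: c = Y,  tup(tup(3,false,false),g(Y,Y),leaf(c)) = Y1.
Bind Y := c; substituting into the remaining equation gives: tup(tup(3,false,false),g(c,c),leaf(c)) = Y1. Substituting into the earlier bindings gives V := tup(tup(3,false,false),g(c,c),leaf(c)), X := g(g(Y1,c),tup(b,3,3)), Y2 := g(g(Y1,c),tup(b,3,3)).
Bind Y1 := tup(tup(3,false,false),g(c,c),leaf(c)). Substituting into the earlier bindings gives X := g(g(tup(tup(3,false,false),g(c,c),leaf(c)),c),tup(b,3,3)), Y2 := g(g(tup(tup(3,false,false),g(c,c),leaf(c)),c),tup(b,3,3)).
MGU = { V ↦ tup(tup(3,false,false),g(c,c),leaf(c)), X ↦ g(g(tup(tup(3,false,false),g(c,c),leaf(c)),c),tup(b,3,3)), Y2 ↦ g(g(tup(tup(3,false,false),g(c,c),leaf(c)),c),tup(b,3,3)), Y ↦ c, Y1 ↦ tup(tup(3,false,false),g(c,c),leaf(c)) }, so X ↦ g(g(tup(tup(3,false,false),g(c,c),leaf(c)),c),tup(b,3,3)).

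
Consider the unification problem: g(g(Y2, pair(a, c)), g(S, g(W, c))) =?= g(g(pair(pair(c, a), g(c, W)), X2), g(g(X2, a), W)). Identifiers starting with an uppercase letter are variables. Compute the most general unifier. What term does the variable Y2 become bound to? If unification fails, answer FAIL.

FAIL

Decompose g/2: g(Y2, pair(a, c)) =?= g(pair(pair(c, a), g(c, W)), X2),  g(S, g(W, c)) =?= g(g(X2, a), W).
Decompose g/2: Y2 =?= pair(pair(c, a), g(c, W)),  pair(a, c) =?= X2.
Bind Y2 := pair(pair(c, a), g(c, W)); no other remaining equation mentions Y2.
Bind X2 := pair(a, c); substituting into the remaining equation gives: g(S, g(W, c)) =?= g(g(pair(a, c), a), W).
Decompose g/2: S =?= g(pair(a, c), a),  g(W, c) =?= W.
Bind S := g(pair(a, c), a); no other remaining equation mentions S.
Occurs check fails: W occurs in g(W, c); the equation W =?= g(W, c) has no finite solution.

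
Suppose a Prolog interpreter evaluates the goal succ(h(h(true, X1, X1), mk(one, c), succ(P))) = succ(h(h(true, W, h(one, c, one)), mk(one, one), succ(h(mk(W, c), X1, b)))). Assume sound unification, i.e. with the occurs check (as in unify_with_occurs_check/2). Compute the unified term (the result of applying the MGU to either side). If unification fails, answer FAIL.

FAIL

Decompose succ/1: h(h(true, X1, X1), mk(one, c), succ(P)) = h(h(true, W, h(one, c, one)), mk(one, one), succ(h(mk(W, c), X1, b))).
Decompose h/3: h(true, X1, X1) = h(true, W, h(one, c, one)),  mk(one, c) = mk(one, one),  succ(P) = succ(h(mk(W, c), X1, b)).
Decompose h/3: true = true,  X1 = W,  X1 = h(one, c, one).
Delete trivial equation true = true.
Bind X1 := W; substituting into the 2 remaining equations that mention X1 gives: W = h(one, c, one),  succ(P) = succ(h(mk(W, c), W, b)).
Bind W := h(one, c, one); substituting into the one remaining equation that mentions W gives: succ(P) = succ(h(mk(h(one, c, one), c), h(one, c, one), b)). Substituting into the earlier binding gives X1 := h(one, c, one).
Decompose mk/2: one = one,  c = one.
Delete trivial equation one = one.
Clash: constants c and one differ; no unifier exists.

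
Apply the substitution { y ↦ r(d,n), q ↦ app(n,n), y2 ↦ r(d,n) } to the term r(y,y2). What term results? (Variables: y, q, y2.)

r(r(d,n),r(d,n))

Replace each occurrence of y with r(d,n).
Replace each occurrence of y2 with r(d,n).
Result: r(r(d,n),r(d,n)).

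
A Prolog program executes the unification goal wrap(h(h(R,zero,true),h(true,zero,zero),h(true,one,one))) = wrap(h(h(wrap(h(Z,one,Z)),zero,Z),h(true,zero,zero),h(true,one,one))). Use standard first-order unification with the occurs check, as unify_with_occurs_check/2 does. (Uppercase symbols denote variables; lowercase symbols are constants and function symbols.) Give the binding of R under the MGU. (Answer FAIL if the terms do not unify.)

Decompose wrap/1: h(h(R,zero,true),h(true,zero,zero),h(true,one,one)) = h(h(wrap(h(Z,one,Z)),zero,Z),h(true,zero,zero),h(true,one,one)).
Decompose h/3: h(R,zero,true) = h(wrap(h(Z,one,Z)),zero,Z),  h(true,zero,zero) = h(true,zero,zero),  h(true,one,one) = h(true,one,one).
Decompose h/3: R = wrap(h(Z,one,Z)),  zero = zero,  true = Z.
Bind R := wrap(h(Z,one,Z)); no other remaining equation mentions R.
Delete trivial equation zero = zero.
Bind Z := true; no other remaining equation mentions Z. Substituting into the earlier binding gives R := wrap(h(true,one,true)).
Delete trivial equation h(true,zero,zero) = h(true,zero,zero).
Delete trivial equation h(true,one,one) = h(true,one,one).
MGU = { R -> wrap(h(true,one,true)), Z -> true }, so R -> wrap(h(true,one,true)).

wrap(h(true,one,true))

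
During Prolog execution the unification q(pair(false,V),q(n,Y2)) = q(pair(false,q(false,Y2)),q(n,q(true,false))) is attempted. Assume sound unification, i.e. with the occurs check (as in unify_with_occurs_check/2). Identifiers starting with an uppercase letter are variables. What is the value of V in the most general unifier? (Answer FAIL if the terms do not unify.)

q(false,q(true,false))

Decompose q/2: pair(false,V) = pair(false,q(false,Y2)),  q(n,Y2) = q(n,q(true,false)).
Decompose pair/2: false = false,  V = q(false,Y2).
Delete trivial equation false = false.
Bind V := q(false,Y2); no other remaining equation mentions V.
Decompose q/2: n = n,  Y2 = q(true,false).
Delete trivial equation n = n.
Bind Y2 := q(true,false). Substituting into the earlier binding gives V := q(false,q(true,false)).
MGU = { V = q(false,q(true,false)), Y2 = q(true,false) }, so V = q(false,q(true,false)).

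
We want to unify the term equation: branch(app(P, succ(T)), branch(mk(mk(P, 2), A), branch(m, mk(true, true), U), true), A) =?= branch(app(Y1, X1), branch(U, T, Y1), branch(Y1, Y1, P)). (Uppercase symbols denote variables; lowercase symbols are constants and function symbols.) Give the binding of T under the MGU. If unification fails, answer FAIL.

Decompose branch/3: app(P, succ(T)) =?= app(Y1, X1),  branch(mk(mk(P, 2), A), branch(m, mk(true, true), U), true) =?= branch(U, T, Y1),  A =?= branch(Y1, Y1, P).
Decompose app/2: P =?= Y1,  succ(T) =?= X1.
Bind P := Y1; substituting into the 2 remaining equations that mention P gives: branch(mk(mk(Y1, 2), A), branch(m, mk(true, true), U), true) =?= branch(U, T, Y1),  A =?= branch(Y1, Y1, Y1).
Bind X1 := succ(T); no other remaining equation mentions X1.
Decompose branch/3: mk(mk(Y1, 2), A) =?= U,  branch(m, mk(true, true), U) =?= T,  true =?= Y1.
Bind U := mk(mk(Y1, 2), A); substituting into the one remaining equation that mentions U gives: branch(m, mk(true, true), mk(mk(Y1, 2), A)) =?= T.
Bind T := branch(m, mk(true, true), mk(mk(Y1, 2), A)); no other remaining equation mentions T. Substituting into the earlier binding gives X1 := succ(branch(m, mk(true, true), mk(mk(Y1, 2), A))).
Bind Y1 := true; substituting into the remaining equation gives: A =?= branch(true, true, true). Substituting into the earlier bindings gives P := true, X1 := succ(branch(m, mk(true, true), mk(mk(true, 2), A))), U := mk(mk(true, 2), A), T := branch(m, mk(true, true), mk(mk(true, 2), A)).
Bind A := branch(true, true, true). Substituting into the earlier bindings gives X1 := succ(branch(m, mk(true, true), mk(mk(true, 2), branch(true, true, true)))), U := mk(mk(true, 2), branch(true, true, true)), T := branch(m, mk(true, true), mk(mk(true, 2), branch(true, true, true))).
MGU = { P ↦ true, X1 ↦ succ(branch(m, mk(true, true), mk(mk(true, 2), branch(true, true, true)))), U ↦ mk(mk(true, 2), branch(true, true, true)), T ↦ branch(m, mk(true, true), mk(mk(true, 2), branch(true, true, true))), Y1 ↦ true, A ↦ branch(true, true, true) }, so T ↦ branch(m, mk(true, true), mk(mk(true, 2), branch(true, true, true))).

branch(m, mk(true, true), mk(mk(true, 2), branch(true, true, true)))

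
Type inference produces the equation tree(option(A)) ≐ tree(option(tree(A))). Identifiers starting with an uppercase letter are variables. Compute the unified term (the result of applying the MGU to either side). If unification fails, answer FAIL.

Decompose tree/1: option(A) ≐ option(tree(A)).
Decompose option/1: A ≐ tree(A).
Occurs check fails: A occurs in tree(A); the equation A ≐ tree(A) has no finite solution.

FAIL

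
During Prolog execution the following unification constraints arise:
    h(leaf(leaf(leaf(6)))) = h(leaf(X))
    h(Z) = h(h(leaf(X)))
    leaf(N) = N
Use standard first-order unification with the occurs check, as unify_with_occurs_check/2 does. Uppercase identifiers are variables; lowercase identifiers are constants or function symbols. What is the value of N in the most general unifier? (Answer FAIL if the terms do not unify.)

FAIL

Decompose h/1: leaf(leaf(leaf(6))) = leaf(X).
Decompose leaf/1: leaf(leaf(6)) = X.
Bind X := leaf(leaf(6)); substituting into the one remaining equation that mentions X gives: h(Z) = h(h(leaf(leaf(leaf(6))))).
Decompose h/1: Z = h(leaf(leaf(leaf(6)))).
Bind Z := h(leaf(leaf(leaf(6)))); no other remaining equation mentions Z.
Occurs check fails: N occurs in leaf(N); the equation N = leaf(N) has no finite solution.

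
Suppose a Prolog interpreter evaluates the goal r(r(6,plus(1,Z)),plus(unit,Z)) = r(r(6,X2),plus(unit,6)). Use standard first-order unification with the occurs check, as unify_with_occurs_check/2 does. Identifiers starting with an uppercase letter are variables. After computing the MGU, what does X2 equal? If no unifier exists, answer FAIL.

Decompose r/2: r(6,plus(1,Z)) = r(6,X2),  plus(unit,Z) = plus(unit,6).
Decompose r/2: 6 = 6,  plus(1,Z) = X2.
Delete trivial equation 6 = 6.
Bind X2 := plus(1,Z); no other remaining equation mentions X2.
Decompose plus/2: unit = unit,  Z = 6.
Delete trivial equation unit = unit.
Bind Z := 6. Substituting into the earlier binding gives X2 := plus(1,6).
MGU = { X2 -> plus(1,6), Z -> 6 }, so X2 -> plus(1,6).

plus(1,6)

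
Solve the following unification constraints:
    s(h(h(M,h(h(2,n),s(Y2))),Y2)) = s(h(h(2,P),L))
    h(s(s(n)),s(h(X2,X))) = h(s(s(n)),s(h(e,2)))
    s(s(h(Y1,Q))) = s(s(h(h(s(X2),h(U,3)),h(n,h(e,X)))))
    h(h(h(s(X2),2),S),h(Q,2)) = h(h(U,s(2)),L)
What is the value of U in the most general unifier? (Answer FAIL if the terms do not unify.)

Decompose s/1: h(h(M,h(h(2,n),s(Y2))),Y2) = h(h(2,P),L).
Decompose h/2: h(M,h(h(2,n),s(Y2))) = h(2,P),  Y2 = L.
Decompose h/2: M = 2,  h(h(2,n),s(Y2)) = P.
Bind M := 2; no other remaining equation mentions M.
Bind P := h(h(2,n),s(Y2)); no other remaining equation mentions P.
Bind Y2 := L; no other remaining equation mentions Y2. Substituting into the earlier binding gives P := h(h(2,n),s(L)).
Decompose h/2: s(s(n)) = s(s(n)),  s(h(X2,X)) = s(h(e,2)).
Delete trivial equation s(s(n)) = s(s(n)).
Decompose s/1: h(X2,X) = h(e,2).
Decompose h/2: X2 = e,  X = 2.
Bind X2 := e; substituting into the 2 remaining equations that mention X2 gives: s(s(h(Y1,Q))) = s(s(h(h(s(e),h(U,3)),h(n,h(e,X))))),  h(h(h(s(e),2),S),h(Q,2)) = h(h(U,s(2)),L).
Bind X := 2; substituting into the one remaining equation that mentions X gives: s(s(h(Y1,Q))) = s(s(h(h(s(e),h(U,3)),h(n,h(e,2))))).
Decompose s/1: s(h(Y1,Q)) = s(h(h(s(e),h(U,3)),h(n,h(e,2)))).
Decompose s/1: h(Y1,Q) = h(h(s(e),h(U,3)),h(n,h(e,2))).
Decompose h/2: Y1 = h(s(e),h(U,3)),  Q = h(n,h(e,2)).
Bind Y1 := h(s(e),h(U,3)); no other remaining equation mentions Y1.
Bind Q := h(n,h(e,2)); substituting into the remaining equation gives: h(h(h(s(e),2),S),h(h(n,h(e,2)),2)) = h(h(U,s(2)),L).
Decompose h/2: h(h(s(e),2),S) = h(U,s(2)),  h(h(n,h(e,2)),2) = L.
Decompose h/2: h(s(e),2) = U,  S = s(2).
Bind U := h(s(e),2); no other remaining equation mentions U. Substituting into the earlier binding gives Y1 := h(s(e),h(h(s(e),2),3)).
Bind S := s(2); no other remaining equation mentions S.
Bind L := h(h(n,h(e,2)),2). Substituting into the earlier bindings gives P := h(h(2,n),s(h(h(n,h(e,2)),2))), Y2 := h(h(n,h(e,2)),2).
MGU = { M -> 2, P -> h(h(2,n),s(h(h(n,h(e,2)),2))), Y2 -> h(h(n,h(e,2)),2), X2 -> e, X -> 2, Y1 -> h(s(e),h(h(s(e),2),3)), Q -> h(n,h(e,2)), U -> h(s(e),2), S -> s(2), L -> h(h(n,h(e,2)),2) }, so U -> h(s(e),2).

h(s(e),2)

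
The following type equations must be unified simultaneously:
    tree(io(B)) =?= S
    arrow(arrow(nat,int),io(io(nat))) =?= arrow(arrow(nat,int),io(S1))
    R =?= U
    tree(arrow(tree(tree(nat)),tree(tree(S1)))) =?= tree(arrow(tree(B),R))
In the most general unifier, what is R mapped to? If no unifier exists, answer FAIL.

tree(tree(io(nat)))

Bind S := tree(io(B)); no other remaining equation mentions S.
Decompose arrow/2: arrow(nat,int) =?= arrow(nat,int),  io(io(nat)) =?= io(S1).
Delete trivial equation arrow(nat,int) =?= arrow(nat,int).
Decompose io/1: io(nat) =?= S1.
Bind S1 := io(nat); substituting into the one remaining equation that mentions S1 gives: tree(arrow(tree(tree(nat)),tree(tree(io(nat))))) =?= tree(arrow(tree(B),R)).
Bind R := U; substituting into the remaining equation gives: tree(arrow(tree(tree(nat)),tree(tree(io(nat))))) =?= tree(arrow(tree(B),U)).
Decompose tree/1: arrow(tree(tree(nat)),tree(tree(io(nat)))) =?= arrow(tree(B),U).
Decompose arrow/2: tree(tree(nat)) =?= tree(B),  tree(tree(io(nat))) =?= U.
Decompose tree/1: tree(nat) =?= B.
Bind B := tree(nat); no other remaining equation mentions B. Substituting into the earlier binding gives S := tree(io(tree(nat))).
Bind U := tree(tree(io(nat))). Substituting into the earlier binding gives R := tree(tree(io(nat))).
MGU = { S ↦ tree(io(tree(nat))), S1 ↦ io(nat), R ↦ tree(tree(io(nat))), B ↦ tree(nat), U ↦ tree(tree(io(nat))) }, so R ↦ tree(tree(io(nat))).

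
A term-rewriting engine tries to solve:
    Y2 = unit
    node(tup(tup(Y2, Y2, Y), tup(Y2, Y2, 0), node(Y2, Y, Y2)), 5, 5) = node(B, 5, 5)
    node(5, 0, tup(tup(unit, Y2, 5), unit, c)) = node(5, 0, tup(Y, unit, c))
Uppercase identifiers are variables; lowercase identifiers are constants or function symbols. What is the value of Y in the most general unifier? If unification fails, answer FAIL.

Bind Y2 := unit; substituting into the remaining equations gives: node(tup(tup(unit, unit, Y), tup(unit, unit, 0), node(unit, Y, unit)), 5, 5) = node(B, 5, 5),  node(5, 0, tup(tup(unit, unit, 5), unit, c)) = node(5, 0, tup(Y, unit, c)).
Decompose node/3: tup(tup(unit, unit, Y), tup(unit, unit, 0), node(unit, Y, unit)) = B,  5 = 5,  5 = 5.
Bind B := tup(tup(unit, unit, Y), tup(unit, unit, 0), node(unit, Y, unit)); no other remaining equation mentions B.
Delete trivial equation 5 = 5.
Delete trivial equation 5 = 5.
Decompose node/3: 5 = 5,  0 = 0,  tup(tup(unit, unit, 5), unit, c) = tup(Y, unit, c).
Delete trivial equation 5 = 5.
Delete trivial equation 0 = 0.
Decompose tup/3: tup(unit, unit, 5) = Y,  unit = unit,  c = c.
Bind Y := tup(unit, unit, 5); no other remaining equation mentions Y. Substituting into the earlier binding gives B := tup(tup(unit, unit, tup(unit, unit, 5)), tup(unit, unit, 0), node(unit, tup(unit, unit, 5), unit)).
Delete trivial equation unit = unit.
Delete trivial equation c = c.
MGU = { Y2 -> unit, B -> tup(tup(unit, unit, tup(unit, unit, 5)), tup(unit, unit, 0), node(unit, tup(unit, unit, 5), unit)), Y -> tup(unit, unit, 5) }, so Y -> tup(unit, unit, 5).

tup(unit, unit, 5)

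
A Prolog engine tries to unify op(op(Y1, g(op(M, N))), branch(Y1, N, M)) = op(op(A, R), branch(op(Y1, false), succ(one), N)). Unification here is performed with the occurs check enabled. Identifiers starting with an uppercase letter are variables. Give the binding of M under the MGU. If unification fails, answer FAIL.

FAIL

Decompose op/2: op(Y1, g(op(M, N))) = op(A, R),  branch(Y1, N, M) = branch(op(Y1, false), succ(one), N).
Decompose op/2: Y1 = A,  g(op(M, N)) = R.
Bind Y1 := A; substituting into the one remaining equation that mentions Y1 gives: branch(A, N, M) = branch(op(A, false), succ(one), N).
Bind R := g(op(M, N)); no other remaining equation mentions R.
Decompose branch/3: A = op(A, false),  N = succ(one),  M = N.
Occurs check fails: A occurs in op(A, false); the equation A = op(A, false) has no finite solution.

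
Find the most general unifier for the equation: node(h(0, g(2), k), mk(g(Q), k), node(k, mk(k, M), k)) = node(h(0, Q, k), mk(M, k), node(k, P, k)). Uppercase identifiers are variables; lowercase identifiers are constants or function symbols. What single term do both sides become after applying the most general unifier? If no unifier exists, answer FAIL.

Decompose node/3: h(0, g(2), k) = h(0, Q, k),  mk(g(Q), k) = mk(M, k),  node(k, mk(k, M), k) = node(k, P, k).
Decompose h/3: 0 = 0,  g(2) = Q,  k = k.
Delete trivial equation 0 = 0.
Bind Q := g(2); substituting into the one remaining equation that mentions Q gives: mk(g(g(2)), k) = mk(M, k).
Delete trivial equation k = k.
Decompose mk/2: g(g(2)) = M,  k = k.
Bind M := g(g(2)); substituting into the one remaining equation that mentions M gives: node(k, mk(k, g(g(2))), k) = node(k, P, k).
Delete trivial equation k = k.
Decompose node/3: k = k,  mk(k, g(g(2))) = P,  k = k.
Delete trivial equation k = k.
Bind P := mk(k, g(g(2))); no other remaining equation mentions P.
Delete trivial equation k = k.
Applying the MGU to either side gives node(h(0, g(2), k), mk(g(g(2)), k), node(k, mk(k, g(g(2))), k)).

node(h(0, g(2), k), mk(g(g(2)), k), node(k, mk(k, g(g(2))), k))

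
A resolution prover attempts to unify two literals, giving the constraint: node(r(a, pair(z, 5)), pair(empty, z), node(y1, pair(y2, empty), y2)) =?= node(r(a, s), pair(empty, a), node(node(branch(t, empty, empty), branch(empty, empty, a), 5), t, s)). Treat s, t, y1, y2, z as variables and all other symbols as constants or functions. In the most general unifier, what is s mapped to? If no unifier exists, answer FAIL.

Decompose node/3: r(a, pair(z, 5)) =?= r(a, s),  pair(empty, z) =?= pair(empty, a),  node(y1, pair(y2, empty), y2) =?= node(node(branch(t, empty, empty), branch(empty, empty, a), 5), t, s).
Decompose r/2: a =?= a,  pair(z, 5) =?= s.
Delete trivial equation a =?= a.
Bind s := pair(z, 5); substituting into the one remaining equation that mentions s gives: node(y1, pair(y2, empty), y2) =?= node(node(branch(t, empty, empty), branch(empty, empty, a), 5), t, pair(z, 5)).
Decompose pair/2: empty =?= empty,  z =?= a.
Delete trivial equation empty =?= empty.
Bind z := a; substituting into the remaining equation gives: node(y1, pair(y2, empty), y2) =?= node(node(branch(t, empty, empty), branch(empty, empty, a), 5), t, pair(a, 5)). Substituting into the earlier binding gives s := pair(a, 5).
Decompose node/3: y1 =?= node(branch(t, empty, empty), branch(empty, empty, a), 5),  pair(y2, empty) =?= t,  y2 =?= pair(a, 5).
Bind y1 := node(branch(t, empty, empty), branch(empty, empty, a), 5); no other remaining equation mentions y1.
Bind t := pair(y2, empty); no other remaining equation mentions t. Substituting into the earlier binding gives y1 := node(branch(pair(y2, empty), empty, empty), branch(empty, empty, a), 5).
Bind y2 := pair(a, 5). Substituting into the earlier bindings gives y1 := node(branch(pair(pair(a, 5), empty), empty, empty), branch(empty, empty, a), 5), t := pair(pair(a, 5), empty).
MGU = { s := pair(a, 5), z := a, y1 := node(branch(pair(pair(a, 5), empty), empty, empty), branch(empty, empty, a), 5), t := pair(pair(a, 5), empty), y2 := pair(a, 5) }, so s := pair(a, 5).

pair(a, 5)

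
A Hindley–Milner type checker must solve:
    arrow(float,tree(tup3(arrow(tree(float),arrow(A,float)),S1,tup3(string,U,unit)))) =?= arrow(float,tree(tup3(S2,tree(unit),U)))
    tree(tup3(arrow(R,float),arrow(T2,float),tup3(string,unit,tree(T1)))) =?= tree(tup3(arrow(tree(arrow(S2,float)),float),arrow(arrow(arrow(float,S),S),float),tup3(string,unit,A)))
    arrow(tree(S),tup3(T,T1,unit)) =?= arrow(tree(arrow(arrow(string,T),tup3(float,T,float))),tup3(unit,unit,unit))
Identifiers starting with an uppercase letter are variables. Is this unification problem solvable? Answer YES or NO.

NO

Decompose arrow/2: float =?= float,  tree(tup3(arrow(tree(float),arrow(A,float)),S1,tup3(string,U,unit))) =?= tree(tup3(S2,tree(unit),U)).
Delete trivial equation float =?= float.
Decompose tree/1: tup3(arrow(tree(float),arrow(A,float)),S1,tup3(string,U,unit)) =?= tup3(S2,tree(unit),U).
Decompose tup3/3: arrow(tree(float),arrow(A,float)) =?= S2,  S1 =?= tree(unit),  tup3(string,U,unit) =?= U.
Bind S2 := arrow(tree(float),arrow(A,float)); substituting into the one remaining equation that mentions S2 gives: tree(tup3(arrow(R,float),arrow(T2,float),tup3(string,unit,tree(T1)))) =?= tree(tup3(arrow(tree(arrow(arrow(tree(float),arrow(A,float)),float)),float),arrow(arrow(arrow(float,S),S),float),tup3(string,unit,A))).
Bind S1 := tree(unit); no other remaining equation mentions S1.
Occurs check fails: U occurs in tup3(string,U,unit); the equation U =?= tup3(string,U,unit) has no finite solution.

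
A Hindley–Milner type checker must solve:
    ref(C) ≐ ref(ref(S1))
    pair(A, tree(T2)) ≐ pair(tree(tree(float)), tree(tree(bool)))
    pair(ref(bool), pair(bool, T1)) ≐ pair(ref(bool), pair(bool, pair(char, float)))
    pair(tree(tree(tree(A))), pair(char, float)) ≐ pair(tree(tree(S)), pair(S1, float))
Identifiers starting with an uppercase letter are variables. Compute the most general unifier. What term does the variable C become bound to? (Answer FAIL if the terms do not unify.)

ref(char)

Decompose ref/1: C ≐ ref(S1).
Bind C := ref(S1); no other remaining equation mentions C.
Decompose pair/2: A ≐ tree(tree(float)),  tree(T2) ≐ tree(tree(bool)).
Bind A := tree(tree(float)); substituting into the one remaining equation that mentions A gives: pair(tree(tree(tree(tree(tree(float))))), pair(char, float)) ≐ pair(tree(tree(S)), pair(S1, float)).
Decompose tree/1: T2 ≐ tree(bool).
Bind T2 := tree(bool); no other remaining equation mentions T2.
Decompose pair/2: ref(bool) ≐ ref(bool),  pair(bool, T1) ≐ pair(bool, pair(char, float)).
Delete trivial equation ref(bool) ≐ ref(bool).
Decompose pair/2: bool ≐ bool,  T1 ≐ pair(char, float).
Delete trivial equation bool ≐ bool.
Bind T1 := pair(char, float); no other remaining equation mentions T1.
Decompose pair/2: tree(tree(tree(tree(tree(float))))) ≐ tree(tree(S)),  pair(char, float) ≐ pair(S1, float).
Decompose tree/1: tree(tree(tree(tree(float)))) ≐ tree(S).
Decompose tree/1: tree(tree(tree(float))) ≐ S.
Bind S := tree(tree(tree(float))); no other remaining equation mentions S.
Decompose pair/2: char ≐ S1,  float ≐ float.
Bind S1 := char; no other remaining equation mentions S1. Substituting into the earlier binding gives C := ref(char).
Delete trivial equation float ≐ float.
MGU = { C ↦ ref(char), A ↦ tree(tree(float)), T2 ↦ tree(bool), T1 ↦ pair(char, float), S ↦ tree(tree(tree(float))), S1 ↦ char }, so C ↦ ref(char).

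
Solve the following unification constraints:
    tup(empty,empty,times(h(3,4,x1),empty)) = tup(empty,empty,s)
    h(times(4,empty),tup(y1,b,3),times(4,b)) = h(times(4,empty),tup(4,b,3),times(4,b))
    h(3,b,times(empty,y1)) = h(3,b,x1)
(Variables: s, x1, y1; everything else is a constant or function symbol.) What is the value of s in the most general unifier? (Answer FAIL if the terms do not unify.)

times(h(3,4,times(empty,4)),empty)

Decompose tup/3: empty = empty,  empty = empty,  times(h(3,4,x1),empty) = s.
Delete trivial equation empty = empty.
Delete trivial equation empty = empty.
Bind s := times(h(3,4,x1),empty); no other remaining equation mentions s.
Decompose h/3: times(4,empty) = times(4,empty),  tup(y1,b,3) = tup(4,b,3),  times(4,b) = times(4,b).
Delete trivial equation times(4,empty) = times(4,empty).
Decompose tup/3: y1 = 4,  b = b,  3 = 3.
Bind y1 := 4; substituting into the one remaining equation that mentions y1 gives: h(3,b,times(empty,4)) = h(3,b,x1).
Delete trivial equation b = b.
Delete trivial equation 3 = 3.
Delete trivial equation times(4,b) = times(4,b).
Decompose h/3: 3 = 3,  b = b,  times(empty,4) = x1.
Delete trivial equation 3 = 3.
Delete trivial equation b = b.
Bind x1 := times(empty,4). Substituting into the earlier binding gives s := times(h(3,4,times(empty,4)),empty).
MGU = { s := times(h(3,4,times(empty,4)),empty), y1 := 4, x1 := times(empty,4) }, so s := times(h(3,4,times(empty,4)),empty).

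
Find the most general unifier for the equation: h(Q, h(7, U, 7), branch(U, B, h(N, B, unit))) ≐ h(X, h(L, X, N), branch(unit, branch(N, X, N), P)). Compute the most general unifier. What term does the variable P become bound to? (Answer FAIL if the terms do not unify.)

h(7, branch(7, unit, 7), unit)

Decompose h/3: Q ≐ X,  h(7, U, 7) ≐ h(L, X, N),  branch(U, B, h(N, B, unit)) ≐ branch(unit, branch(N, X, N), P).
Bind Q := X; no other remaining equation mentions Q.
Decompose h/3: 7 ≐ L,  U ≐ X,  7 ≐ N.
Bind L := 7; no other remaining equation mentions L.
Bind U := X; substituting into the one remaining equation that mentions U gives: branch(X, B, h(N, B, unit)) ≐ branch(unit, branch(N, X, N), P).
Bind N := 7; substituting into the remaining equation gives: branch(X, B, h(7, B, unit)) ≐ branch(unit, branch(7, X, 7), P).
Decompose branch/3: X ≐ unit,  B ≐ branch(7, X, 7),  h(7, B, unit) ≐ P.
Bind X := unit; substituting into the one remaining equation that mentions X gives: B ≐ branch(7, unit, 7). Substituting into the earlier bindings gives Q := unit, U := unit.
Bind B := branch(7, unit, 7); substituting into the remaining equation gives: h(7, branch(7, unit, 7), unit) ≐ P.
Bind P := h(7, branch(7, unit, 7), unit).
MGU = { Q -> unit, L -> 7, U -> unit, N -> 7, X -> unit, B -> branch(7, unit, 7), P -> h(7, branch(7, unit, 7), unit) }, so P -> h(7, branch(7, unit, 7), unit).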